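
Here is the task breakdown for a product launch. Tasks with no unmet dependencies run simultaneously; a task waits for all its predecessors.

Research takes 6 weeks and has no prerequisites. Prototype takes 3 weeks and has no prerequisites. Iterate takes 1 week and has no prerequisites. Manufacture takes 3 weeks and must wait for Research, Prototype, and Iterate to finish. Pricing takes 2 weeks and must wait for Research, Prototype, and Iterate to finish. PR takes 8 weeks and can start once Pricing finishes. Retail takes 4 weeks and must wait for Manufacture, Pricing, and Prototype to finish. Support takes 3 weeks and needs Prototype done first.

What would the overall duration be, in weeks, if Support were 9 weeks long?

Critical path before the change: Research→Pricing→PR = 6+2+8 = 16 giving 16 weeks.
Support is off the critical path — its longest chain is 6 weeks, giving 10 of slack.
That remains the longest chain; total 16 weeks.

16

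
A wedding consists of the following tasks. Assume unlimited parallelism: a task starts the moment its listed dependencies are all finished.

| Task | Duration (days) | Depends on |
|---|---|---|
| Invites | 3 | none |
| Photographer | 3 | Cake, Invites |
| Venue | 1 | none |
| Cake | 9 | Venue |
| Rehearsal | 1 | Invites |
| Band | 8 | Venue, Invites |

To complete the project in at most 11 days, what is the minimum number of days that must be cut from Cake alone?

Current finish: 13 days; target: 11.
Cake is on every critical path, so each day cut from Cake cuts the finish by one (this holds down to a finish of 11).
Need 13 − 11 = 2 days off Cake → Cake becomes 7 days, finish becomes 11.

2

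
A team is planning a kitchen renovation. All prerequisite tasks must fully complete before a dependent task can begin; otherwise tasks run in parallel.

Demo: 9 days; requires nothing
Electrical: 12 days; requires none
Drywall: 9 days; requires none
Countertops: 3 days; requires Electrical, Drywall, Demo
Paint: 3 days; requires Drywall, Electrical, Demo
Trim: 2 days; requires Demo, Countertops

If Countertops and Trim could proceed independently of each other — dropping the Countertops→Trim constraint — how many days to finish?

Before: longest chain Electrical→Countertops→Trim = 12+3+2 = 17, finish 17.
Without Countertops→Trim, Trim's earliest start moves from 15 to 9.
The longest chain is now Electrical→Countertops = 12+3 = 15, so the project takes 15 days.

15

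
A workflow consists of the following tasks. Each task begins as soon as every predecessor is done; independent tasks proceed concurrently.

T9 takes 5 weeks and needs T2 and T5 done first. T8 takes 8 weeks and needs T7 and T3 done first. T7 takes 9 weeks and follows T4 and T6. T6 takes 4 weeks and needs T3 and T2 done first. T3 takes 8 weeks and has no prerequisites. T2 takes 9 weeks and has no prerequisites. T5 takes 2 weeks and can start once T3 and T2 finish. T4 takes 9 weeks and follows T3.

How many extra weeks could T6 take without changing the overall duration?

4

Critical path: T3→T4→T7→T8 = 8+9+9+8 = 34, so the finish is 34 weeks.
T6 finishes as early as 13 and must finish by 17.
Slack of T6 = 13 − 9 = 4 weeks.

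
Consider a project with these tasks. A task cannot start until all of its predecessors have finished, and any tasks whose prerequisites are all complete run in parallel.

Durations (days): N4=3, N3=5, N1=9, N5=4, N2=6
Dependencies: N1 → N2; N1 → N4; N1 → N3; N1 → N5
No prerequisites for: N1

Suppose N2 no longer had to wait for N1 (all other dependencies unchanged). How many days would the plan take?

Original critical path: N1→N2 = 9+6 = 15 ⇒ 15 days.
Without N1→N2, N2's earliest start moves from 9 to 0.
The longest chain is now N1→N3 = 9+5 = 14, so the plan takes 14 days.

14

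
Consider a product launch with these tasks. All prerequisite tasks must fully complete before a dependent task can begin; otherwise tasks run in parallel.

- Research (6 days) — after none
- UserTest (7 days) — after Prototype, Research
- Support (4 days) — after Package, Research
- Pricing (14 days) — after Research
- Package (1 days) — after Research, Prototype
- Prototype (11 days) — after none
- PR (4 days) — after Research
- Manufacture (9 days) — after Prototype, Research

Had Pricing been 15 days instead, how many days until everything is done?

Baseline: Research→Pricing = 6+14 = 20 → 20 days.
Pricing lies on that path, so at 15 days the path becomes 21 days.
That remains the longest chain; total 21 days.

21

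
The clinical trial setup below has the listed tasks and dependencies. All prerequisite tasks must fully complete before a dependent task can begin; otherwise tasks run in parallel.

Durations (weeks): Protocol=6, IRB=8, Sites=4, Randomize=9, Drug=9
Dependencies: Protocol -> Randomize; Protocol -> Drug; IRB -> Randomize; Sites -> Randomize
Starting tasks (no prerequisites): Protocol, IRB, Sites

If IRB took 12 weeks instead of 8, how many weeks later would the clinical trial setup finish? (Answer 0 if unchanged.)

Baseline: IRB→Randomize = 8+9 = 17 → 17 weeks.
IRB lies on that path, so at 12 weeks the path becomes 21 weeks.
The critical path is still IRB→Randomize; finish is now 21 weeks.
Change in finish: 21 − 17 = +4 weeks.

4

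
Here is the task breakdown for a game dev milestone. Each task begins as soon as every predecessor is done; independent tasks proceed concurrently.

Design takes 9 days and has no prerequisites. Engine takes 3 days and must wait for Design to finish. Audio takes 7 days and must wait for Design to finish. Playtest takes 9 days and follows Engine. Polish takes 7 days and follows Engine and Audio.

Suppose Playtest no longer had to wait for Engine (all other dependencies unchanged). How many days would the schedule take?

23

With the dependency in place, Design→Audio→Polish = 9+7+7 = 23 sets the finish at 23 days.
Without Engine→Playtest, Playtest's earliest start moves from 12 to 0.
After: Design→Audio→Polish = 9+7+7 = 23 → 23 days.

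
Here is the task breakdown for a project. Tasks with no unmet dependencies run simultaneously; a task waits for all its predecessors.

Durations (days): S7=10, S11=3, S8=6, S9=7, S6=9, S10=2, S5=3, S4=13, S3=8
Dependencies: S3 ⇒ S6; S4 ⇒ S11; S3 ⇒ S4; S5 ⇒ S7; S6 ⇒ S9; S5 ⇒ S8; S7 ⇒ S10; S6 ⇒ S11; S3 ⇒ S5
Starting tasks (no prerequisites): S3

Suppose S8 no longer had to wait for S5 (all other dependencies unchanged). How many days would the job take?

Before: longest chain S3→S4→S11 = 8+13+3 = 24, finish 24.
Without S5→S8, S8's earliest start moves from 11 to 0.
New critical path: S3→S4→S11 = 8+13+3 = 24 ⇒ 24 days.

24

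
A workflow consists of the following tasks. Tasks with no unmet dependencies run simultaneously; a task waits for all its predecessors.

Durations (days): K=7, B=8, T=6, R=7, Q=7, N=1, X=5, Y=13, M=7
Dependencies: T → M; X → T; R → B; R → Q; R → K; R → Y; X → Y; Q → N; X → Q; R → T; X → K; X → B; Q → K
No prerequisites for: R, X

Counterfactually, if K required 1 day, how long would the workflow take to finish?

20

Critical path before the change: R→Q→K = 7+7+7 = 21 giving 21 days.
K is on the critical path; changing it to 1 makes that path 15 days.
New critical path: R→T→M = 7+6+7 = 20 ⇒ 20 days.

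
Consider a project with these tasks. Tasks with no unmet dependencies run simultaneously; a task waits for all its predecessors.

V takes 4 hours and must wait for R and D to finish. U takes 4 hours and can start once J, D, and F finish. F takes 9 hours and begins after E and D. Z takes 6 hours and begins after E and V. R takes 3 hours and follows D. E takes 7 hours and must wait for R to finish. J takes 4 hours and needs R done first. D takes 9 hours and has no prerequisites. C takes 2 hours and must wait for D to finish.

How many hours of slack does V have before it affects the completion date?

10

The longest chain is D→R→E→F→U = 9+3+7+9+4 = 32; overall finish 32 hours.
Longest path through V: 22 hours (earliest finish 16, latest finish 26).
Float = 32 − 22 = 10.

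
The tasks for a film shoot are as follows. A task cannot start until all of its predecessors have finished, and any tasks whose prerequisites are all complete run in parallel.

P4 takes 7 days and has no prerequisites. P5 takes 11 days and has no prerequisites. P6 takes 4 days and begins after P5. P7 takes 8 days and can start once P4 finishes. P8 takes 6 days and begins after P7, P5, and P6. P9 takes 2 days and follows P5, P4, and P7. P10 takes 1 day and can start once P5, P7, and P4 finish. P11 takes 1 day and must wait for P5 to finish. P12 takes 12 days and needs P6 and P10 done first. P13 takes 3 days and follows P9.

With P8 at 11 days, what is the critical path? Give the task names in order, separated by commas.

As given, the longest chain is P4→P7→P10→P12 = 7+8+1+12 = 28, so the finish is 28 days.
P8 is off the critical path — its longest chain is 21 days, giving 7 of slack.
No other chain overtakes it, so the finish is 28 days.

P4, P7, P10, P12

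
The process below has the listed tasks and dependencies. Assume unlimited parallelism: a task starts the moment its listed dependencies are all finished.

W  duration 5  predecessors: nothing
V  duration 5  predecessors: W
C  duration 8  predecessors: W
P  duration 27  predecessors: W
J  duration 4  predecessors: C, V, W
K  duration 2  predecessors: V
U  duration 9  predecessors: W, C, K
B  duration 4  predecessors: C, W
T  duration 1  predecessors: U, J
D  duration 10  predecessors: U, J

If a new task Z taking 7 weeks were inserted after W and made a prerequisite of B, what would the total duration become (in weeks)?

32

Originally the schedule takes 32 weeks.
With Z inserted, B now waits for max(C, W, Z).
New critical path: W→C→U→D = 5+8+9+10 = 32 ⇒ 32 weeks.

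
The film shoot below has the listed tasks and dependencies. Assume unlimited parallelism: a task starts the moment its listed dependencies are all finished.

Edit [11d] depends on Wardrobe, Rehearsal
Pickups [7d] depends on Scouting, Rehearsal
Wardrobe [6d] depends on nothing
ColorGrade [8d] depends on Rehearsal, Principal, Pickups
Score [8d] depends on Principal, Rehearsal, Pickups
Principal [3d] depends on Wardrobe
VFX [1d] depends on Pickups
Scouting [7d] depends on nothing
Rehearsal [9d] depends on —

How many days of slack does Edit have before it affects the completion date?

4

Rehearsal→Pickups→Score = 9+7+8 = 24 sets the makespan at 24 days.
The longest chain containing Edit totals 20 days.
Float = 24 − 20 = 4.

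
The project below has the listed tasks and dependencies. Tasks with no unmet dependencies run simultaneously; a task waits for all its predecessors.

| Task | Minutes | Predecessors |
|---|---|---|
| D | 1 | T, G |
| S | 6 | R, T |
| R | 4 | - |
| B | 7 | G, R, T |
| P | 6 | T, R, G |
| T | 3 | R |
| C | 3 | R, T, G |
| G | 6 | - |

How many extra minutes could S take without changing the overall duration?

The longest chain is R→T→B = 4+3+7 = 14; overall finish 14 minutes.
S finishes as early as 13 and must finish by 14.
Slack of S = 8 − 7 = 1 minute.

1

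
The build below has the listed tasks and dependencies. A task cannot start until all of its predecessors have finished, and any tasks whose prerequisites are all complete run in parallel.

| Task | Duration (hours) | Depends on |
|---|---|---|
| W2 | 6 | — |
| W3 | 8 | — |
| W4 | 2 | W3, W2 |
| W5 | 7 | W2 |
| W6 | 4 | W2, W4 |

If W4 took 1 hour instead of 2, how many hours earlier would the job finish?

Actual critical path: W3→W4→W6 = 8+2+4 = 14 ⇒ 14 hours.
Since W4 is critical, the -1 change carries straight to that chain (now 13 hours).
The binding chain switches to W2→W5 = 6+7 = 13; finish 13 hours.
Change in finish: 13 − 14 = -1 hours.

1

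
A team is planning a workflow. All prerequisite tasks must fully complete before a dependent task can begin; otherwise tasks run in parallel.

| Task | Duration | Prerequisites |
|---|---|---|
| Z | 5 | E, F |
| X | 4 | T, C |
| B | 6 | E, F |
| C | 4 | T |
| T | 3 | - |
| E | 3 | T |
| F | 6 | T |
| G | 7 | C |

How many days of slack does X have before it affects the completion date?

The longest chain is T→F→B = 3+6+6 = 15; overall finish 15 days.
X finishes as early as 11 and must finish by 15.
So X can slip 15 − 11 = 4 days.

4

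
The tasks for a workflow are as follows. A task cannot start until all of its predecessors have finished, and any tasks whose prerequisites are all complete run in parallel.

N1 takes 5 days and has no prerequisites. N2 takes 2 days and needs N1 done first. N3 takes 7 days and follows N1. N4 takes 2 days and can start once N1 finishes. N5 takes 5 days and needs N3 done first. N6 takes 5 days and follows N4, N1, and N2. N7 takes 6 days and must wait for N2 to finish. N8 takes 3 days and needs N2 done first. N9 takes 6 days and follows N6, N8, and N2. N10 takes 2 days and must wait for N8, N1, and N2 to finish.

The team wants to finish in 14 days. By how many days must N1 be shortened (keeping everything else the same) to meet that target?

Current finish: 18 days; target: 14.
N1 is on every critical path, so each day cut from N1 cuts the finish by one (this holds down to a finish of 14).
Need 18 − 14 = 4 days off N1 → N1 becomes 1 day, finish becomes 14.

4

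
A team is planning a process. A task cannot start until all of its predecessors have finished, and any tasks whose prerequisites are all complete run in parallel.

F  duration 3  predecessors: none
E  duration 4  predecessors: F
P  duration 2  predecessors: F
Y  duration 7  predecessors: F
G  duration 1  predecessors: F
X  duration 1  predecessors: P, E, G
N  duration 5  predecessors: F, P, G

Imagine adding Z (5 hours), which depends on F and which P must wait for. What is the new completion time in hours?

Originally the project takes 10 hours.
With Z inserted, P now waits for max(F, Z).
New critical path: F→Z→P→N = 3+5+2+5 = 15 ⇒ 15 hours.

15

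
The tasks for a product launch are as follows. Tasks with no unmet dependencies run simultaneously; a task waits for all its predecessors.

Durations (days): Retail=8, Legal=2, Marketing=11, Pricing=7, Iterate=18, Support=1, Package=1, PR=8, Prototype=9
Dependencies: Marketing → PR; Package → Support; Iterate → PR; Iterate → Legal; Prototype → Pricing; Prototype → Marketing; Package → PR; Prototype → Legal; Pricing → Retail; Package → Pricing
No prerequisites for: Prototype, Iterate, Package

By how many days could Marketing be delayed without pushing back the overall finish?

The longest chain is Prototype→Marketing→PR = 9+11+8 = 28; overall finish 28 days.
Marketing finishes as early as 20 and must finish by 20.
Float = 28 − 28 = 0.

0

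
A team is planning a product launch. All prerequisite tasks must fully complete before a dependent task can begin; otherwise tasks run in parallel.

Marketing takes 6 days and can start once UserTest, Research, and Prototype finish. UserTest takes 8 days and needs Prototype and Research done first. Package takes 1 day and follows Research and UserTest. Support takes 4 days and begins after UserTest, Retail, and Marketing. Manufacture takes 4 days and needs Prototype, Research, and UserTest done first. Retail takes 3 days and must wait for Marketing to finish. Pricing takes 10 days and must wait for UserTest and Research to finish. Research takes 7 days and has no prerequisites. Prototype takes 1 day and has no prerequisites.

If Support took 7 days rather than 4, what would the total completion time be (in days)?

Baseline: Research→UserTest→Marketing→Retail→Support = 7+8+6+3+4 = 28 → 28 days.
Support lies on that path, so at 7 days the path becomes 31 days.
That remains the longest chain; total 31 days.

31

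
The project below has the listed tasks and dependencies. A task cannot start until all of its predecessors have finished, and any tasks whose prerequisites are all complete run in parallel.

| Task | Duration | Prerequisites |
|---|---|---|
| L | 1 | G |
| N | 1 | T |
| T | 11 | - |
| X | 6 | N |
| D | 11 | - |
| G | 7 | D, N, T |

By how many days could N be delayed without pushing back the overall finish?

0

T→N→G→L = 11+1+7+1 = 20 sets the makespan at 20 days.
N finishes as early as 12 and must finish by 12.
Slack of N = 11 − 11 = 0 days.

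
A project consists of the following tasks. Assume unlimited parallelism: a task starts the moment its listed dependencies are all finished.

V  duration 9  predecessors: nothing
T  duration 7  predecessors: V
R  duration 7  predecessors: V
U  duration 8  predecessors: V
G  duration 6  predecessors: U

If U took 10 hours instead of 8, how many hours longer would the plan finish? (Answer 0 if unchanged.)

2

Baseline: V→U→G = 9+8+6 = 23 → 23 hours.
U is on the critical path; changing it to 10 makes that path 25 hours.
The critical path is still V→U→G; finish is now 25 hours.
Change in finish: 25 − 23 = +2 hours.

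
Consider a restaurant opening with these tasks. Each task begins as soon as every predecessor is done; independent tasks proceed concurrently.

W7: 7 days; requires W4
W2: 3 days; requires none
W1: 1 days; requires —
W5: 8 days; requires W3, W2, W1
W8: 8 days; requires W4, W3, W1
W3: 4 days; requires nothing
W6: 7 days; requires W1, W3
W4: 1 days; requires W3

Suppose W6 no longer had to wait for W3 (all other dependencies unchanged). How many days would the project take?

13

Original critical path: W3→W4→W8 = 4+1+8 = 13 ⇒ 13 days.
Without W3→W6, W6's earliest start moves from 4 to 1.
New critical path: W3→W4→W8 = 4+1+8 = 13 ⇒ 13 days.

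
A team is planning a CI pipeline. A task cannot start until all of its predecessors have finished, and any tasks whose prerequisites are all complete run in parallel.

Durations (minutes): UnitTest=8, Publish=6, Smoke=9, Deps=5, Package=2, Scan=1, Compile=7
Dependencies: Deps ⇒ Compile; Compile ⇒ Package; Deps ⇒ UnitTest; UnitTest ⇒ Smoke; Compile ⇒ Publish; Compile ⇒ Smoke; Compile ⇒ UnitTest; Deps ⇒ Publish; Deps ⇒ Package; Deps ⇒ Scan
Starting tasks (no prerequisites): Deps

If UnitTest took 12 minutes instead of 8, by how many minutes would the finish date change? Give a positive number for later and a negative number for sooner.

Critical path before the change: Deps→Compile→UnitTest→Smoke = 5+7+8+9 = 29 giving 29 minutes.
UnitTest is on the critical path; changing it to 12 makes that path 33 minutes.
That remains the longest chain; total 33 minutes.
Change in finish: 33 − 29 = +4 minutes.

4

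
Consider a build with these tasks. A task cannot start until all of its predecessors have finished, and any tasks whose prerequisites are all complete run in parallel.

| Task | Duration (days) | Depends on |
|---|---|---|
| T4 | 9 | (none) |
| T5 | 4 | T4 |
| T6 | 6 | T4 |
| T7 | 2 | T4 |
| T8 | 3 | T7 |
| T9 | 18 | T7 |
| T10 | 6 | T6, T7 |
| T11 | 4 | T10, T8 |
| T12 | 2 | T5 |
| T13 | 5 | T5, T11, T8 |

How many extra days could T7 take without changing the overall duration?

Critical path: T4→T6→T10→T11→T13 = 9+6+6+4+5 = 30, so the finish is 30 days.
T7 finishes as early as 11 and must finish by 12.
Float = 30 − 29 = 1.

1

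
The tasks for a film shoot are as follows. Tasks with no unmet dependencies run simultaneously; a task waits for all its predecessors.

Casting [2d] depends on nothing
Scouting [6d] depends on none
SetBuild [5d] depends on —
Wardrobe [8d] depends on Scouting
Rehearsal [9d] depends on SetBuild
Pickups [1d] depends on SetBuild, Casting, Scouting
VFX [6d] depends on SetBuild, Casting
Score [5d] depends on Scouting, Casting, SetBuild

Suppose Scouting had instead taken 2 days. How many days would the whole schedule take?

14

As given, the longest chain is Scouting→Wardrobe = 6+8 = 14, so the finish is 14 days.
Scouting is on the critical path; changing it to 2 makes that path 10 days.
New critical path: SetBuild→Rehearsal = 5+9 = 14 ⇒ 14 days.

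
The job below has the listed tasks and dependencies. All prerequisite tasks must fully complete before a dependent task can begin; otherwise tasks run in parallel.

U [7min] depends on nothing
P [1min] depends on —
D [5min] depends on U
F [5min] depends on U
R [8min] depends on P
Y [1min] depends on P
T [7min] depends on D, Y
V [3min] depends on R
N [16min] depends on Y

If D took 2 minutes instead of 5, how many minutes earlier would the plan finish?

1

Critical path before the change: U→D→T = 7+5+7 = 19 giving 19 minutes.
D is on the critical path; changing it to 2 makes that path 16 minutes.
New critical path: P→Y→N = 1+1+16 = 18 ⇒ 18 minutes.
Change in finish: 18 − 19 = -1 minutes.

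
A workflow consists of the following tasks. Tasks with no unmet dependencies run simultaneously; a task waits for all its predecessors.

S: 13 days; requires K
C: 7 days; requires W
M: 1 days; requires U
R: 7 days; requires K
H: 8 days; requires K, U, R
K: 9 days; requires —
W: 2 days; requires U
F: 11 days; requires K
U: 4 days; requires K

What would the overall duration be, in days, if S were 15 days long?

Critical path before the change: K→R→H = 9+7+8 = 24 giving 24 days.
S is off the critical path — its longest chain is 22 days, giving 2 of slack.
No other chain overtakes it, so the finish is 24 days.

24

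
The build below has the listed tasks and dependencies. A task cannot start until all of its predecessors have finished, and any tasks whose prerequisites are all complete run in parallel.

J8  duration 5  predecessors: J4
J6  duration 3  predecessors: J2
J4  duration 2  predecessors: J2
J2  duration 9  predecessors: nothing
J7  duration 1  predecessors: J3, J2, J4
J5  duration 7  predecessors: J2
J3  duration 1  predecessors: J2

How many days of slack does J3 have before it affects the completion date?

The longest chain is J2→J4→J8 = 9+2+5 = 16; overall finish 16 days.
J3 finishes as early as 10 and must finish by 15.
Float = 16 − 11 = 5.

5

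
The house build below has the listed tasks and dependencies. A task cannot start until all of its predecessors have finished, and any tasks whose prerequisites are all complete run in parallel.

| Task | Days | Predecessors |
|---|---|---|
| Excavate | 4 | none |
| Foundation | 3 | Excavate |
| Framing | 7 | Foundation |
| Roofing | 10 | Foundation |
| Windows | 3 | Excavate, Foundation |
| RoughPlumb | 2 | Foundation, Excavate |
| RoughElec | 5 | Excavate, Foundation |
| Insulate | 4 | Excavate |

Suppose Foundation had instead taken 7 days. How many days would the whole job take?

Baseline: Excavate→Foundation→Roofing = 4+3+10 = 17 → 17 days.
Foundation lies on that path, so at 7 days the path becomes 21 days.
That remains the longest chain; total 21 days.

21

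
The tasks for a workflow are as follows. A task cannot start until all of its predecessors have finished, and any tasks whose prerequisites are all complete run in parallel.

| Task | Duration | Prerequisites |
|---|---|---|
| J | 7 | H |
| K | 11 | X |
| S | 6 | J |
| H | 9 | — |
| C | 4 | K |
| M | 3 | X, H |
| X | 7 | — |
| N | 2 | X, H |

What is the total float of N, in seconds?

11

Critical path: X→K→C = 7+11+4 = 22, so the finish is 22 seconds.
Longest path through N: 11 seconds (earliest finish 11, latest finish 22).
So N can slip 22 − 11 = 11 seconds.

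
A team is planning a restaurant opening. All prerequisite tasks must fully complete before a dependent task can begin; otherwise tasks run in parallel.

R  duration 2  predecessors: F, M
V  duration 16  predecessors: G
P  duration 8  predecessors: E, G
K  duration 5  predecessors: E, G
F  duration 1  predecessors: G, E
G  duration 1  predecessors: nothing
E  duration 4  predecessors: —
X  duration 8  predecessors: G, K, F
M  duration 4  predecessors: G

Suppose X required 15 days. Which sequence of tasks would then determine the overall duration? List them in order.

Baseline: E→K→X = 4+5+8 = 17 → 17 days.
Since X is critical, the +7 change carries straight to that chain (now 24 days).
No other chain overtakes it, so the finish is 24 days.

E, K, X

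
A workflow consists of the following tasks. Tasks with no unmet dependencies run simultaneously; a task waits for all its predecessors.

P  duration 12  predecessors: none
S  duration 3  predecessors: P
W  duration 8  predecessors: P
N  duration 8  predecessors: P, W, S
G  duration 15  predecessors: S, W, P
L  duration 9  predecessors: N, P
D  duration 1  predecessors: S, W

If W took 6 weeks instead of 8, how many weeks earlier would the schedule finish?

2

As given, the longest chain is P→W→N→L = 12+8+8+9 = 37, so the finish is 37 weeks.
W is on the critical path; changing it to 6 makes that path 35 weeks.
That remains the longest chain; total 35 weeks.
Change in finish: 35 − 37 = -2 weeks.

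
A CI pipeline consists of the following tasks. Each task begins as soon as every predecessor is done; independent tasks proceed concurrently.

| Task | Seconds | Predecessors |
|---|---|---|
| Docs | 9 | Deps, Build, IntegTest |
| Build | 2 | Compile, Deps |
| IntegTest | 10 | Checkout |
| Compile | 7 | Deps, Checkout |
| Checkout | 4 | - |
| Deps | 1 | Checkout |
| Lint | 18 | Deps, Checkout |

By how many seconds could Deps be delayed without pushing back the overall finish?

Critical path: Checkout→Deps→Compile→Build→Docs = 4+1+7+2+9 = 23, so the finish is 23 seconds.
Longest path through Deps: 23 seconds (earliest finish 5, latest finish 5).
Slack of Deps = 4 − 4 = 0 seconds.

0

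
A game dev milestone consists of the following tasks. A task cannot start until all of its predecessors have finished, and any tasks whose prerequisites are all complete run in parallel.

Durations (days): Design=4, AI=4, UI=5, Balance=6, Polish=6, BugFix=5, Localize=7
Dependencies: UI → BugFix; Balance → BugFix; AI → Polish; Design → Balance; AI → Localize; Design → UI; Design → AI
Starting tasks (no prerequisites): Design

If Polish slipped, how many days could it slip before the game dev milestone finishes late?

1

The longest chain is Design→AI→Localize = 4+4+7 = 15; overall finish 15 days.
Longest path through Polish: 14 days (earliest finish 14, latest finish 15).
Slack of Polish = 9 − 8 = 1 day.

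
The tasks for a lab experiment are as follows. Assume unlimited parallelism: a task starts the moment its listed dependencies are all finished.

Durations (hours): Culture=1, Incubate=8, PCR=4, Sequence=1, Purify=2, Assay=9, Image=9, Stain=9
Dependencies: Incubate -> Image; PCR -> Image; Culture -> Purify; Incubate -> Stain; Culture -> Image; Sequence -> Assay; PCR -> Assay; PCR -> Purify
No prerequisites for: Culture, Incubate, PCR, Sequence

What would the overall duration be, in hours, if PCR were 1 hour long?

17

The binding path is Incubate→Image = 8+9 = 17; finish at 17 hours.
PCR is off the critical path — its longest chain is 13 hours, giving 4 of slack.
That remains the longest chain; total 17 hours.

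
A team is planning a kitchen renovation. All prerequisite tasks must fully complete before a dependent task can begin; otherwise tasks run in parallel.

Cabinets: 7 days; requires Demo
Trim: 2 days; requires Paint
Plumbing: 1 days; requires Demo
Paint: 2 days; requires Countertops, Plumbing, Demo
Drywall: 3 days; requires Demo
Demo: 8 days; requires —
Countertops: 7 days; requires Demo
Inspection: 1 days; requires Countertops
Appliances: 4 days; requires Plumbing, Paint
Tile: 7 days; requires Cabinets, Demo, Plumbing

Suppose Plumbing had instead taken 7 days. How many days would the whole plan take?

As given, the longest chain is Demo→Cabinets→Tile = 8+7+7 = 22, so the finish is 22 days.
Plumbing is off the critical path — its longest chain is 16 days, giving 6 of slack.
The binding chain switches to Demo→Plumbing→Tile = 8+7+7 = 22; finish 22 days.

22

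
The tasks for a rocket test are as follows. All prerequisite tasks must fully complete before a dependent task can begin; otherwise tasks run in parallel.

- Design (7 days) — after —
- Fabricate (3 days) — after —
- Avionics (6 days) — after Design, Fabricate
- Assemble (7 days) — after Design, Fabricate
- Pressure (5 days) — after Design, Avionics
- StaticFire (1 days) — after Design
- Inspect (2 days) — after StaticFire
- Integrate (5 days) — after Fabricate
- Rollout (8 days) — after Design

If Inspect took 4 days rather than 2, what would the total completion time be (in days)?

Critical path before the change: Design→Avionics→Pressure = 7+6+5 = 18 giving 18 days.
Inspect is off the critical path — its longest chain is 10 days, giving 8 of slack.
The critical path is still Design→Avionics→Pressure; finish is now 18 days.

18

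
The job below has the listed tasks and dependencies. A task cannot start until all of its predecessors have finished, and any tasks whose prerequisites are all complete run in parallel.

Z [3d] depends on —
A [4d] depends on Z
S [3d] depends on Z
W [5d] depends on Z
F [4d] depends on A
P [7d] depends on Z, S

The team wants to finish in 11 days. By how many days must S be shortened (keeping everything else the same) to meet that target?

Current finish: 13 days; target: 11.
S is on every critical path, so each day cut from S cuts the finish by one (this holds down to a finish of 11).
Need 13 − 11 = 2 days off S → S becomes 1 day, finish becomes 11.

2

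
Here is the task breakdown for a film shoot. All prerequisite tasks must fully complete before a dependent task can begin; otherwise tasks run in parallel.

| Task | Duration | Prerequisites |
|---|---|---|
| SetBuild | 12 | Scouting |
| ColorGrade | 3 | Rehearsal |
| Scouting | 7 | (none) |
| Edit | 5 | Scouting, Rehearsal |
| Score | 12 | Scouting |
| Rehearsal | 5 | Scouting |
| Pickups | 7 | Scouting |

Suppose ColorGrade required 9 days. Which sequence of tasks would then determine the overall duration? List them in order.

Scouting, Rehearsal, ColorGrade

As given, the longest chain is Scouting→SetBuild = 7+12 = 19, so the finish is 19 days.
ColorGrade has 4 days of float (longest path through it is 15).
Now Scouting→Rehearsal→ColorGrade = 7+5+9 = 21 is longest, so the finish becomes 21 days.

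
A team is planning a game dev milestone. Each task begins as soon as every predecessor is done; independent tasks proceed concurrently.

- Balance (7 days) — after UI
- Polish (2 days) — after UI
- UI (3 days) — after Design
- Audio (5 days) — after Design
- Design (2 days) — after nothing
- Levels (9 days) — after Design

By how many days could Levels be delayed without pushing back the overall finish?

1

The longest chain is Design→UI→Balance = 2+3+7 = 12; overall finish 12 days.
The longest chain containing Levels totals 11 days.
Slack of Levels = 3 − 2 = 1 day.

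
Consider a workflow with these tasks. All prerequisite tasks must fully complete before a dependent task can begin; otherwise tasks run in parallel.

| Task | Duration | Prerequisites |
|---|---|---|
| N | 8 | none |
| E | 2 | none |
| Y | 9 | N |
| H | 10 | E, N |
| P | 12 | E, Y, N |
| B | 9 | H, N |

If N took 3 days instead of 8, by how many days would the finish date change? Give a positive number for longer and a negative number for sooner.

Critical path before the change: N→Y→P = 8+9+12 = 29 giving 29 days.
N lies on that path, so at 3 days the path becomes 24 days.
That remains the longest chain; total 24 days.
Change in finish: 24 − 29 = -5 days.

-5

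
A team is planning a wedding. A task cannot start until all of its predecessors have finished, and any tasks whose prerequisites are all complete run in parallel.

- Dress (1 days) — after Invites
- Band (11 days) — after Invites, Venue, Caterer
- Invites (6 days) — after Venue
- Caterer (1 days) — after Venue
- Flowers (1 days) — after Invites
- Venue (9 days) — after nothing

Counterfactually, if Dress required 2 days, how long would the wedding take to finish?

Critical path before the change: Venue→Invites→Band = 9+6+11 = 26 giving 26 days.
The longest path through Dress is only 16 days, so Dress has float 10.
That remains the longest chain; total 26 days.

26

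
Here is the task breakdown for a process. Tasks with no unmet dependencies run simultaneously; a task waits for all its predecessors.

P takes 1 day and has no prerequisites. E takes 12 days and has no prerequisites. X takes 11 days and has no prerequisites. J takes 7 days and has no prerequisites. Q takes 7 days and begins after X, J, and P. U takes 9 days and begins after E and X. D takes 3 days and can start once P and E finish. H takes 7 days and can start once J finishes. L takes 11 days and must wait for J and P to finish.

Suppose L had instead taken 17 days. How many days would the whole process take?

The binding path is E→U = 12+9 = 21; finish at 21 days.
L has 3 days of float (longest path through it is 18).
The binding chain switches to J→L = 7+17 = 24; finish 24 days.

24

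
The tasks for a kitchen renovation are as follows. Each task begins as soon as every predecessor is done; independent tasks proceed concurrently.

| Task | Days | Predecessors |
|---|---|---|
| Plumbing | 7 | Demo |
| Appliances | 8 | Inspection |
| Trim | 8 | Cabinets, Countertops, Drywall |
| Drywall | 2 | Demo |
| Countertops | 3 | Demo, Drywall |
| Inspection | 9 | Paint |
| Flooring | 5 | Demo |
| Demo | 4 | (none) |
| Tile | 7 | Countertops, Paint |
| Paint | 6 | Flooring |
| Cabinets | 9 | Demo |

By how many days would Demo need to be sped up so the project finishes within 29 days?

3

Current finish: 32 days; target: 29.
Demo is on every critical path, so each day cut from Demo cuts the finish by one (this holds down to a finish of 29).
Need 32 − 29 = 3 days off Demo → Demo becomes 1 day, finish becomes 29.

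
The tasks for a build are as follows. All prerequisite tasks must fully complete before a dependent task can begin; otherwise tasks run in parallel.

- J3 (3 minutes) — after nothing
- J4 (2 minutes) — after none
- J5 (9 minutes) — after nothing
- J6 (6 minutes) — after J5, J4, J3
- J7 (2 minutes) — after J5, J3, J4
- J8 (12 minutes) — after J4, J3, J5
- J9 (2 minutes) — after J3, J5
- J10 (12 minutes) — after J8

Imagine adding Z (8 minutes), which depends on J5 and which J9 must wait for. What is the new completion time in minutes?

Originally the plan takes 33 minutes.
With Z inserted, J9 now waits for max(J3, J5, Z).
New critical path: J5→J8→J10 = 9+12+12 = 33 ⇒ 33 minutes.

33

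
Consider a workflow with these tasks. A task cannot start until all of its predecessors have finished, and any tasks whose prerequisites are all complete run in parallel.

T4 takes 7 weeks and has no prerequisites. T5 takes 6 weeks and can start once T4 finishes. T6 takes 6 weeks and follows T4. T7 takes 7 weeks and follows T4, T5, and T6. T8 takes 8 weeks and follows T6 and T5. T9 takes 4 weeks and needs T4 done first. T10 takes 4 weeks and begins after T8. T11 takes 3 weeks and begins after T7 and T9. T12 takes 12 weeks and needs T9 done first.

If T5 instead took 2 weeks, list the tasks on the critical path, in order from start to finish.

Actual critical path: T4→T5→T8→T10 = 7+6+8+4 = 25 ⇒ 25 weeks.
Since T5 is critical, the -4 change carries straight to that chain (now 21 weeks).
The binding chain switches to T4→T6→T8→T10 = 7+6+8+4 = 25; finish 25 weeks.

T4, T6, T8, T10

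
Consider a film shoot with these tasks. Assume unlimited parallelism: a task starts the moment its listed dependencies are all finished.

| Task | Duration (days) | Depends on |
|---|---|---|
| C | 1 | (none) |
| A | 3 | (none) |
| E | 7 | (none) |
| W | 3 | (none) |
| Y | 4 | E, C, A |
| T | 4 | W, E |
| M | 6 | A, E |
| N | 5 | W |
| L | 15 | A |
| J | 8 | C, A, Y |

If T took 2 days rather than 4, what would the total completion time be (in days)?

19

Actual critical path: E→Y→J = 7+4+8 = 19 ⇒ 19 days.
The longest path through T is only 11 days, so T has float 8.
The critical path is still E→Y→J; finish is now 19 days.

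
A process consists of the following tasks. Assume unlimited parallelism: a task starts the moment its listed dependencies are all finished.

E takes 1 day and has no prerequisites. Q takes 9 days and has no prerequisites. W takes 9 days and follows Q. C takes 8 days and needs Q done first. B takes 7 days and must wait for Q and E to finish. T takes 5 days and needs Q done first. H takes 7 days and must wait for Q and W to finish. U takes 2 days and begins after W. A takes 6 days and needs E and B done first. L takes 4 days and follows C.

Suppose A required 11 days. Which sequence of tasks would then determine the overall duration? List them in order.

The binding path is Q→W→H = 9+9+7 = 25; finish at 25 days.
A has 3 days of float (longest path through it is 22).
New critical path: Q→B→A = 9+7+11 = 27 ⇒ 27 days.

Q, B, A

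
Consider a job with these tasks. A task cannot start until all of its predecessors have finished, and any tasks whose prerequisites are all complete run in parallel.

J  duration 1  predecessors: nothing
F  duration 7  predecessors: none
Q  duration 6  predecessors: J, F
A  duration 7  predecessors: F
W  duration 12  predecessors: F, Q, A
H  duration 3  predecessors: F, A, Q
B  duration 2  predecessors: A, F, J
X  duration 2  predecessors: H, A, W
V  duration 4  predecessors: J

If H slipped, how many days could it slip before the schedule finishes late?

F→A→W→X = 7+7+12+2 = 28 sets the makespan at 28 days.
Longest path through H: 19 days (earliest finish 17, latest finish 26).
Slack of H = 23 − 14 = 9 days.

9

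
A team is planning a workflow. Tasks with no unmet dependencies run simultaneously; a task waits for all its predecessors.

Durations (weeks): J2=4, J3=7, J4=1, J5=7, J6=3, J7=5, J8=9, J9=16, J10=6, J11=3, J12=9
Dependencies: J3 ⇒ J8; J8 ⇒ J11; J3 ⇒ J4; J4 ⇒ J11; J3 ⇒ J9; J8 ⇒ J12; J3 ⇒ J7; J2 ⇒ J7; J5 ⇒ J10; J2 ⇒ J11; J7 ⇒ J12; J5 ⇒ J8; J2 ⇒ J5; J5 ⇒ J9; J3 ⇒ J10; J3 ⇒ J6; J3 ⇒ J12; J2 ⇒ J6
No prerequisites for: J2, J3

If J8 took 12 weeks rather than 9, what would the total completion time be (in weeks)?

The binding path is J2→J5→J8→J12 = 4+7+9+9 = 29; finish at 29 weeks.
Since J8 is critical, the +3 change carries straight to that chain (now 32 weeks).
The critical path is still J2→J5→J8→J12; finish is now 32 weeks.

32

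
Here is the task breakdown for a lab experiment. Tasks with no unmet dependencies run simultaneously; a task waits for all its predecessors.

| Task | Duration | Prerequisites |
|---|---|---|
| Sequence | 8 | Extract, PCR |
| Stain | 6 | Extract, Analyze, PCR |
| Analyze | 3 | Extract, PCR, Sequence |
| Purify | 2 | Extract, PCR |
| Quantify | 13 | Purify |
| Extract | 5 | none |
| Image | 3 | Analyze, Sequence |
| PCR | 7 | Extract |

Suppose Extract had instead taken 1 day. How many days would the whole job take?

25

Critical path before the change: Extract→PCR→Sequence→Analyze→Stain = 5+7+8+3+6 = 29 giving 29 days.
Extract is on the critical path; changing it to 1 makes that path 25 days.
No other chain overtakes it, so the finish is 25 days.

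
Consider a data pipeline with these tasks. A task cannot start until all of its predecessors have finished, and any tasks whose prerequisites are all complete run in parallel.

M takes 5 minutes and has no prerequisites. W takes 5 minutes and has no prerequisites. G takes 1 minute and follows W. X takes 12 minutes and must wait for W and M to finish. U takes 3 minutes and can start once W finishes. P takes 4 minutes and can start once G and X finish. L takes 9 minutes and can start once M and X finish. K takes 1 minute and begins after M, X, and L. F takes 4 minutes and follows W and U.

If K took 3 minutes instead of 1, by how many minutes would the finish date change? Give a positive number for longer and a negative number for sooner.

2

Actual critical path: M→X→L→K = 5+12+9+1 = 27 ⇒ 27 minutes.
Since K is critical, the +2 change carries straight to that chain (now 29 minutes).
The critical path is still M→X→L→K; finish is now 29 minutes.
Change in finish: 29 − 27 = +2 minutes.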